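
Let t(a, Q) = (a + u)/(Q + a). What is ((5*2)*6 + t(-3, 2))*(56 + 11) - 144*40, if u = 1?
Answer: -1606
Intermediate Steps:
t(a, Q) = (1 + a)/(Q + a) (t(a, Q) = (a + 1)/(Q + a) = (1 + a)/(Q + a))
((5*2)*6 + t(-3, 2))*(56 + 11) - 144*40 = ((5*2)*6 + (1 - 3)/(2 - 3))*(56 + 11) - 144*40 = (10*6 - 2/(-1))*67 - 5760 = (60 - 1*(-2))*67 - 5760 = (60 + 2)*67 - 5760 = 62*67 - 5760 = 4154 - 5760 = -1606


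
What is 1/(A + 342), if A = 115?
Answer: 1/457 ≈ 0.0021882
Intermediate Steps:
1/(A + 342) = 1/(115 + 342) = 1/457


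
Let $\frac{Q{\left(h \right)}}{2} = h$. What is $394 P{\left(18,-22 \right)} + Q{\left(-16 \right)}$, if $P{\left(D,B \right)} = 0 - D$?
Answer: $-7124$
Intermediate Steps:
$Q{\left(h \right)} = 2 h$
$P{\left(D,B \right)} = - D$
$394 P{\left(18,-22 \right)} + Q{\left(-16 \right)} = 394 \left(\left(-1\right) 18\right) + 2 \left(-16\right) = 394 \left(-18\right) - 32 = -7092 - 32 = -7124$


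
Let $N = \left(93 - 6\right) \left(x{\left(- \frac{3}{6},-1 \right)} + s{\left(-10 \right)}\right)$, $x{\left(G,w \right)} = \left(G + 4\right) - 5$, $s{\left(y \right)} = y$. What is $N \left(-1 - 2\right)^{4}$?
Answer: $- \frac{162081}{2} \approx -81041.0$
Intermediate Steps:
$x{\left(G,w \right)} = -1 + G$ ($x{\left(G,w \right)} = \left(4 + G\right) - 5 = -1 + G$)
$N = - \frac{2001}{2}$ ($N = \left(93 - 6\right) \left(\left(-1 - \frac{3}{6}\right) - 10\right) = 87 \left(\left(-1 - \frac{1}{2}\right) - 10\right) = 87 \left(- \frac{3}{2} - 10\right) = 87 \left(- \frac{23}{2}\right) = - \frac{2001}{2} \approx -1000.5$)
$N \left(-1 - 2\right)^{4} = - \frac{2001 \left(-1 - 2\right)^{4}}{2} = - \frac{2001 \left(-3\right)^{4}}{2} = \left(- \frac{2001}{2}\right) 81 = - \frac{162081}{2}$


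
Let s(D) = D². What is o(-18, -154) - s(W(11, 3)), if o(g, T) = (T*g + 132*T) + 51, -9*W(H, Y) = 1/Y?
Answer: -12761146/729 ≈ -17505.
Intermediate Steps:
W(H, Y) = -1/(9*Y)
o(g, T) = 51 + 132*T + T*g (o(g, T) = (132*T + T*g) + 51 = 51 + 132*T + T*g)
o(-18, -154) - s(W(11, 3)) = (51 + 132*(-154) - 154*(-18)) - (-⅑/3)² = (51 - 20328 + 2772) - (-⅑*⅓)² = -17505 - (-1/27)² = -17505 - 1*1/729 = -17505 - 1/729 = -12761146/729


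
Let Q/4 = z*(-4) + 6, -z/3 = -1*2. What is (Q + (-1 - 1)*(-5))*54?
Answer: -3348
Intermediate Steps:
z = 6 (z = -(-3)*2 = -3*(-2) = 6)
Q = -72 (Q = 4*(6*(-4) + 6) = 4*(-24 + 6) = 4*(-18) = -72)
(Q + (-1 - 1)*(-5))*54 = (-72 + (-1 - 1)*(-5))*54 = (-72 - 2*(-5))*54 = (-72 + 10)*54 = -62*54 = -3348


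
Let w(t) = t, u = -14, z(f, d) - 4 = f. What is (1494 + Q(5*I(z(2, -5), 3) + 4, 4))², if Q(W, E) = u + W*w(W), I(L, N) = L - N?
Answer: 3389281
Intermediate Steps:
z(f, d) = 4 + f
Q(W, E) = -14 + W² (Q(W, E) = -14 + W*W = -14 + W²)
(1494 + Q(5*I(z(2, -5), 3) + 4, 4))² = (1494 + (-14 + (5*((4 + 2) - 1*3) + 4)²))² = (1494 + (-14 + (5*(6 - 3) + 4)²))² = (1494 + (-14 + (5*3 + 4)²))² = (1494 + (-14 + (15 + 4)²))² = (1494 + (-14 + 19²))² = (1494 + (-14 + 361))² = (1494 + 347)² = 1841² = 3389281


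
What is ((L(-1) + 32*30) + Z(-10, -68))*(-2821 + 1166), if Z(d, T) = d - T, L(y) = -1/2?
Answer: -3367925/2 ≈ -1.6840e+6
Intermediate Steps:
L(y) = -1/2 (L(y) = -1*1/2 = -1/2)
((L(-1) + 32*30) + Z(-10, -68))*(-2821 + 1166) = ((-1/2 + 32*30) + (-10 - 1*(-68)))*(-2821 + 1166) = ((-1/2 + 960) + (-10 + 68))*(-1655) = (1919/2 + 58)*(-1655) = (2035/2)*(-1655) = -3367925/2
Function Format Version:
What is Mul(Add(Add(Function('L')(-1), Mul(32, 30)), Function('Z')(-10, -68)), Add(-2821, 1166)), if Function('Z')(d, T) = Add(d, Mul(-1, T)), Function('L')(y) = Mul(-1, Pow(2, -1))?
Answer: Rational(-3367925, 2) ≈ -1.6840e+6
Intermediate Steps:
Function('L')(y) = Rational(-1, 2) (Function('L')(y) = Mul(-1, Rational(1, 2)) = Rational(-1, 2))
Mul(Add(Add(Function('L')(-1), Mul(32, 30)), Function('Z')(-10, -68)), Add(-2821, 1166)) = Mul(Add(Add(Rational(-1, 2), Mul(32, 30)), Add(-10, Mul(-1, -68))), Add(-2821, 1166)) = Mul(Add(Add(Rational(-1, 2), 960), Add(-10, 68)), -1655) = Mul(Add(Rational(1919, 2), 58), -1655) = Mul(Rational(2035, 2), -1655) = Rational(-3367925, 2)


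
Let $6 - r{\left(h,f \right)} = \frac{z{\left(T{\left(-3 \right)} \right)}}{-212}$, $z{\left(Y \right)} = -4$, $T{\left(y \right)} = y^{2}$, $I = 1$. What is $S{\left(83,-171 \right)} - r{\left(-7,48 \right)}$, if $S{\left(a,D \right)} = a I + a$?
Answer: $\frac{8481}{53} \approx 160.02$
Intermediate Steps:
$S{\left(a,D \right)} = 2 a$ ($S{\left(a,D \right)} = a 1 + a = a + a = 2 a$)
$r{\left(h,f \right)} = \frac{317}{53}$ ($r{\left(h,f \right)} = 6 - - \frac{4}{-212} = 6 - \left(-4\right) \left(- \frac{1}{212}\right) = 6 - \frac{1}{53} = \frac{317}{53}$)
$S{\left(83,-171 \right)} - r{\left(-7,48 \right)} = 2 \cdot 83 - \frac{317}{53} = 166 - \frac{317}{53} = \frac{8481}{53}$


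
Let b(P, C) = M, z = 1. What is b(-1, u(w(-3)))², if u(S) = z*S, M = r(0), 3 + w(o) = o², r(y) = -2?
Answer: 4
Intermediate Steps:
w(o) = -3 + o²
M = -2
u(S) = S (u(S) = 1*S = S)
b(P, C) = -2
b(-1, u(w(-3)))² = (-2)² = 4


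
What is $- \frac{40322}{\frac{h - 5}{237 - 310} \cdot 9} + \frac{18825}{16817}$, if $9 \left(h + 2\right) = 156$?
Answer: $\frac{197221877}{6231} \approx 31652.0$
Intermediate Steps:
$h = \frac{46}{3}$ ($h = -2 + \frac{1}{9} \cdot 156 = -2 + \frac{52}{3} = \frac{46}{3} \approx 15.333$)
$- \frac{40322}{\frac{h - 5}{237 - 310} \cdot 9} + \frac{18825}{16817} = - \frac{40322}{\frac{\frac{46}{3} - 5}{237 - 310} \cdot 9} + \frac{18825}{16817} = - \frac{40322}{\frac{31}{3 \left(-73\right)} 9} + 18825 \cdot \frac{1}{16817} = - \frac{40322}{\frac{31}{3} \left(- \frac{1}{73}\right) 9} + \frac{75}{67} = - \frac{40322}{\left(- \frac{31}{219}\right) 9} + \frac{75}{67} = - \frac{40322}{- \frac{93}{73}} + \frac{75}{67} = \left(-40322\right) \left(- \frac{73}{93}\right) + \frac{75}{67} = \frac{2943506}{93} + \frac{75}{67} = \frac{197221877}{6231}$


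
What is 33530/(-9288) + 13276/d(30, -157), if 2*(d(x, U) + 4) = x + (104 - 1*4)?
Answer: 60631079/283284 ≈ 214.03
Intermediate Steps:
d(x, U) = 46 + x/2 (d(x, U) = -4 + (x + (104 - 1*4))/2 = -4 + (x + (104 - 4))/2 = -4 + (x + 100)/2 = -4 + (100 + x)/2 = -4 + (50 + x/2) = 46 + x/2)
33530/(-9288) + 13276/d(30, -157) = 33530/(-9288) + 13276/(46 + (½)*30) = 33530*(-1/9288) + 13276/(46 + 15) = -16765/4644 + 13276/61 = 60631079/283284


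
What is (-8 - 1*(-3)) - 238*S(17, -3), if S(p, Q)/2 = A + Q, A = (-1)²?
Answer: 947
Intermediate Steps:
A = 1
S(p, Q) = 2 + 2*Q (S(p, Q) = 2*(1 + Q) = 2 + 2*Q)
(-8 - 1*(-3)) - 238*S(17, -3) = (-8 - 1*(-3)) - 238*(2 + 2*(-3)) = (-8 + 3) - 238*(2 - 6) = -5 - 238*(-4) = -5 + 952 = 947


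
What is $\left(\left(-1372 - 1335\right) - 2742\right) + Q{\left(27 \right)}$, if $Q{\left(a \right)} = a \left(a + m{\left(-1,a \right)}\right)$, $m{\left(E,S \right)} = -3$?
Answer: $-4801$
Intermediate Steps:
$Q{\left(a \right)} = a \left(-3 + a\right)$ ($Q{\left(a \right)} = a \left(a - 3\right) = a \left(-3 + a\right)$)
$\left(\left(-1372 - 1335\right) - 2742\right) + Q{\left(27 \right)} = \left(\left(-1372 - 1335\right) - 2742\right) + 27 \left(-3 + 27\right) = \left(\left(-1372 - 1335\right) - 2742\right) + 27 \cdot 24 = \left(-2707 - 2742\right) + 648 = -5449 + 648 = -4801$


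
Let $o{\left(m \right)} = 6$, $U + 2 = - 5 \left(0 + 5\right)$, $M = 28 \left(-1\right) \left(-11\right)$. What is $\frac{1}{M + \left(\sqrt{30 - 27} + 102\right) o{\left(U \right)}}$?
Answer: $\frac{230}{211573} - \frac{3 \sqrt{3}}{423146} \approx 0.0010748$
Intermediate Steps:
$M = 308$ ($M = \left(-28\right) \left(-11\right) = 308$)
$U = -27$ ($U = -2 - 5 \left(0 + 5\right) = -2 - 25 = -27$)
$\frac{1}{M + \left(\sqrt{30 - 27} + 102\right) o{\left(U \right)}} = \frac{1}{308 + \left(\sqrt{30 - 27} + 102\right) 6} = \frac{1}{308 + \left(\sqrt{3} + 102\right) 6} = \frac{1}{308 + \left(102 + \sqrt{3}\right) 6} = \frac{1}{308 + \left(612 + 6 \sqrt{3}\right)} = \frac{1}{920 + 6 \sqrt{3}}$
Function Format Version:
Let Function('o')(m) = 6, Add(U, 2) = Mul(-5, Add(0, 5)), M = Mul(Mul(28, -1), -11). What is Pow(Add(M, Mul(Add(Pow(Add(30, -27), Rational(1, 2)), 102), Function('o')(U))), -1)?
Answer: Add(Rational(230, 211573), Mul(Rational(-3, 423146), Pow(3, Rational(1, 2)))) ≈ 0.0010748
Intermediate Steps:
M = 308 (M = Mul(-28, -11) = 308)
U = -27 (U = Add(-2, Mul(-5, Add(0, 5))) = Add(-2, Mul(-5, 5)) = Add(-2, -25) = -27)
Pow(Add(M, Mul(Add(Pow(Add(30, -27), Rational(1, 2)), 102), Function('o')(U))), -1) = Pow(Add(308, Mul(Add(Pow(Add(30, -27), Rational(1, 2)), 102), 6)), -1) = Pow(Add(308, Mul(Add(Pow(3, Rational(1, 2)), 102), 6)), -1) = Pow(Add(308, Mul(Add(102, Pow(3, Rational(1, 2))), 6)), -1) = Pow(Add(308, Add(612, Mul(6, Pow(3, Rational(1, 2))))), -1) = Pow(Add(920, Mul(6, Pow(3, Rational(1, 2)))), -1)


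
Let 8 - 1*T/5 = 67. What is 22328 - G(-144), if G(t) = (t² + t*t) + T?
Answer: -18849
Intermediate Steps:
T = -295 (T = 40 - 5*67 = 40 - 335 = -295)
G(t) = -295 + 2*t² (G(t) = (t² + t*t) - 295 = (t² + t²) - 295 = 2*t² - 295 = -295 + 2*t²)
22328 - G(-144) = 22328 - (-295 + 2*(-144)²) = 22328 - (-295 + 2*20736) = 22328 - (-295 + 41472) = 22328 - 1*41177 = 22328 - 41177 = -18849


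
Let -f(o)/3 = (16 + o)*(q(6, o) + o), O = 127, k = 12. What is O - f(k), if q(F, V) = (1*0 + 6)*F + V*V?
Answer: 16255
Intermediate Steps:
q(F, V) = V**2 + 6*F (q(F, V) = (0 + 6)*F + V**2 = 6*F + V**2 = V**2 + 6*F)
f(o) = -3*(16 + o)*(36 + o + o**2) (f(o) = -3*(16 + o)*((o**2 + 6*6) + o) = -3*(16 + o)*((o**2 + 36) + o) = -3*(16 + o)*((36 + o**2) + o) = -3*(16 + o)*(36 + o + o**2))
O - f(k) = 127 - (-1728 - 156*12 - 51*12**2 - 3*12**3) = 127 - (-1728 - 1872 - 51*144 - 3*1728) = 127 - (-1728 - 1872 - 7344 - 5184) = 127 - 1*(-16128) = 127 + 16128 = 16255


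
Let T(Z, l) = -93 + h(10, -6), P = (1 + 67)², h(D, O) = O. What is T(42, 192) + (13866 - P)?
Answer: 9143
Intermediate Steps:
P = 4624 (P = 68² = 4624)
T(Z, l) = -99 (T(Z, l) = -93 - 6 = -99)
T(42, 192) + (13866 - P) = -99 + (13866 - 1*4624) = -99 + (13866 - 4624) = -99 + 9242 = 9143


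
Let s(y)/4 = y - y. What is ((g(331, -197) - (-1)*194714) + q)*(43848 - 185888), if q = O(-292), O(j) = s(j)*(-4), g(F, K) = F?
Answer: -27704191800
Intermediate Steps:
s(y) = 0 (s(y) = 4*(y - y) = 4*0 = 0)
O(j) = 0 (O(j) = 0*(-4) = 0)
q = 0
((g(331, -197) - (-1)*194714) + q)*(43848 - 185888) = ((331 - (-1)*194714) + 0)*(43848 - 185888) = ((331 - 1*(-194714)) + 0)*(-142040) = ((331 + 194714) + 0)*(-142040) = (195045 + 0)*(-142040) = 195045*(-142040) = -27704191800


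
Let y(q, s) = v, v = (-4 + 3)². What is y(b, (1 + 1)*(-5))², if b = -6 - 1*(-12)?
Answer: 1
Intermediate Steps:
v = 1 (v = (-1)² = 1)
b = 6 (b = -6 + 12 = 6)
y(q, s) = 1
y(b, (1 + 1)*(-5))² = 1² = 1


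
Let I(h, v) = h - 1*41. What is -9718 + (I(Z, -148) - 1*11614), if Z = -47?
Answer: -21420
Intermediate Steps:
I(h, v) = -41 + h (I(h, v) = h - 41 = -41 + h)
-9718 + (I(Z, -148) - 1*11614) = -9718 + ((-41 - 47) - 1*11614) = -9718 + (-88 - 11614) = -9718 - 11702 = -21420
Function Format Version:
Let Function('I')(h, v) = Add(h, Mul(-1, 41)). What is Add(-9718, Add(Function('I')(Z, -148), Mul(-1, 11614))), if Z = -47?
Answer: -21420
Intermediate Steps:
Function('I')(h, v) = Add(-41, h) (Function('I')(h, v) = Add(h, -41) = Add(-41, h))
Add(-9718, Add(Function('I')(Z, -148), Mul(-1, 11614))) = Add(-9718, Add(Add(-41, -47), Mul(-1, 11614))) = Add(-9718, Add(-88, -11614)) = Add(-9718, -11702) = -21420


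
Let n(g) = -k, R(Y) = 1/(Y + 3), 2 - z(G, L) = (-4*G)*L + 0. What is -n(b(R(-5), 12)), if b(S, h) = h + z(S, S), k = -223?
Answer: -223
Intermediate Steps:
z(G, L) = 2 + 4*G*L (z(G, L) = 2 - ((-4*G)*L + 0) = 2 - (-4*G*L + 0) = 2 - (-4)*G*L = 2 + 4*G*L)
R(Y) = 1/(3 + Y)
b(S, h) = 2 + h + 4*S**2 (b(S, h) = h + (2 + 4*S*S) = h + (2 + 4*S**2) = 2 + h + 4*S**2)
n(g) = 223 (n(g) = -1*(-223) = 223)
-n(b(R(-5), 12)) = -1*223 = -223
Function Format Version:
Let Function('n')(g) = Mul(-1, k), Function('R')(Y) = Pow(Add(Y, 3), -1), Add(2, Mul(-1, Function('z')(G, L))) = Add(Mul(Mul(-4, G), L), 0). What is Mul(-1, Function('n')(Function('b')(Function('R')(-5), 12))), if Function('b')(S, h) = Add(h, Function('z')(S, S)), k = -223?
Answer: -223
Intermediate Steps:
Function('z')(G, L) = Add(2, Mul(4, G, L)) (Function('z')(G, L) = Add(2, Mul(-1, Add(Mul(Mul(-4, G), L), 0))) = Add(2, Mul(-1, Add(Mul(-4, G, L), 0))) = Add(2, Mul(-1, Mul(-4, G, L))) = Add(2, Mul(4, G, L)))
Function('R')(Y) = Pow(Add(3, Y), -1)
Function('b')(S, h) = Add(2, h, Mul(4, Pow(S, 2))) (Function('b')(S, h) = Add(h, Add(2, Mul(4, S, S))) = Add(h, Add(2, Mul(4, Pow(S, 2)))) = Add(2, h, Mul(4, Pow(S, 2))))
Function('n')(g) = 223 (Function('n')(g) = Mul(-1, -223) = 223)
Mul(-1, Function('n')(Function('b')(Function('R')(-5), 12))) = Mul(-1, 223) = -223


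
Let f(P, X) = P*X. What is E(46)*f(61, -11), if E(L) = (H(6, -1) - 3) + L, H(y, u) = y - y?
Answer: -28853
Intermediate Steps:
H(y, u) = 0
E(L) = -3 + L (E(L) = (0 - 3) + L = -3 + L)
E(46)*f(61, -11) = (-3 + 46)*(61*(-11)) = 43*(-671) = -28853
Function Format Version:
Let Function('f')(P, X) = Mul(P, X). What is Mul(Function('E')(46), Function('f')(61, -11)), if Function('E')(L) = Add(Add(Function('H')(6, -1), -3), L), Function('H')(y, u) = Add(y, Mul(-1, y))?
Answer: -28853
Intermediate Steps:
Function('H')(y, u) = 0
Function('E')(L) = Add(-3, L) (Function('E')(L) = Add(Add(0, -3), L) = Add(-3, L))
Mul(Function('E')(46), Function('f')(61, -11)) = Mul(Add(-3, 46), Mul(61, -11)) = Mul(43, -671) = -28853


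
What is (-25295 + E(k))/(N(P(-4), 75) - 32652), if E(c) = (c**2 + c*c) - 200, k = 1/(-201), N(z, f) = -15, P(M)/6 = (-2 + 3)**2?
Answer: 1030023493/1319779467 ≈ 0.78045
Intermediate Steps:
P(M) = 6 (P(M) = 6*(-2 + 3)**2 = 6*1**2 = 6*1 = 6)
k = -1/201 ≈ -0.0049751
E(c) = -200 + 2*c**2 (E(c) = (c**2 + c**2) - 200 = 2*c**2 - 200 = -200 + 2*c**2)
(-25295 + E(k))/(N(P(-4), 75) - 32652) = (-25295 + (-200 + 2*(-1/201)**2))/(-15 - 32652) = (-25295 + (-200 + 2*(1/40401)))/(-32667) = (-25295 + (-200 + 2/40401))*(-1/32667) = (-25295 - 8080198/40401)*(-1/32667) = -1030023493/40401*(-1/32667) = 1030023493/1319779467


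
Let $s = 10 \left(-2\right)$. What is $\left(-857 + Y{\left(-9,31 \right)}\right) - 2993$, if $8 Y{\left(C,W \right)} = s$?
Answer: $- \frac{7705}{2} \approx -3852.5$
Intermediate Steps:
$s = -20$
$Y{\left(C,W \right)} = - \frac{5}{2}$ ($Y{\left(C,W \right)} = \frac{1}{8} \left(-20\right) = - \frac{5}{2}$)
$\left(-857 + Y{\left(-9,31 \right)}\right) - 2993 = \left(-857 - \frac{5}{2}\right) - 2993 = - \frac{1719}{2} - 2993 = - \frac{7705}{2}$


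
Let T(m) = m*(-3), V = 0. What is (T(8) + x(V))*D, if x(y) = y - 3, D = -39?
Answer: 1053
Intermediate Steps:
T(m) = -3*m
x(y) = -3 + y
(T(8) + x(V))*D = (-3*8 + (-3 + 0))*(-39) = (-24 - 3)*(-39) = -27*(-39) = 1053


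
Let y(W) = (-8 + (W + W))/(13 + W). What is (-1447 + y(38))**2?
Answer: 18809569/9 ≈ 2.0900e+6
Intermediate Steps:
y(W) = (-8 + 2*W)/(13 + W)
(-1447 + y(38))**2 = (-1447 + 2*(-4 + 38)/(13 + 38))**2 = (-1447 + 2*34/51)**2 = (-1447 + 2*(1/51)*34)**2 = (-1447 + 4/3)**2 = (-4337/3)**2 = 18809569/9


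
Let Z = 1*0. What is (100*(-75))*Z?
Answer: 0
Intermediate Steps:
Z = 0
(100*(-75))*Z = (100*(-75))*0 = -7500*0 = 0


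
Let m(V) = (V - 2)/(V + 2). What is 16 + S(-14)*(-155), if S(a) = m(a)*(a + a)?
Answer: 17408/3 ≈ 5802.7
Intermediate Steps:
m(V) = (-2 + V)/(2 + V)
S(a) = 2*a*(-2 + a)/(2 + a) (S(a) = ((-2 + a)/(2 + a))*(a + a) = ((-2 + a)/(2 + a))*(2*a) = 2*a*(-2 + a)/(2 + a))
16 + S(-14)*(-155) = 16 + (2*(-14)*(-2 - 14)/(2 - 14))*(-155) = 16 + (2*(-14)*(-16)/(-12))*(-155) = 16 + (2*(-14)*(-1/12)*(-16))*(-155) = 16 - 112/3*(-155) = 16 + 17360/3 = 17408/3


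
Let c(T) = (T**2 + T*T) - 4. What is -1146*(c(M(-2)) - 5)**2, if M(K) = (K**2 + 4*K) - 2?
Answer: -4548474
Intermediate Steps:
M(K) = -2 + K**2 + 4*K
c(T) = -4 + 2*T**2 (c(T) = (T**2 + T**2) - 4 = 2*T**2 - 4 = -4 + 2*T**2)
-1146*(c(M(-2)) - 5)**2 = -1146*((-4 + 2*(-2 + (-2)**2 + 4*(-2))**2) - 5)**2 = -1146*((-4 + 2*(-2 + 4 - 8)**2) - 5)**2 = -1146*((-4 + 2*(-6)**2) - 5)**2 = -1146*((-4 + 2*36) - 5)**2 = -1146*((-4 + 72) - 5)**2 = -1146*(68 - 5)**2 = -1146*63**2 = -1146*3969 = -4548474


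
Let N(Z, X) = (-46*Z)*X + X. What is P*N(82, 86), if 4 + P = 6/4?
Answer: 810765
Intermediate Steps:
P = -5/2 (P = -4 + 6/4 = -4 + 6*(1/4) = -4 + 3/2 = -5/2 ≈ -2.5000)
N(Z, X) = X - 46*X*Z (N(Z, X) = -46*X*Z + X = X - 46*X*Z)
P*N(82, 86) = -215*(1 - 46*82) = -215*(1 - 3772) = -215*(-3771) = -5/2*(-324306) = 810765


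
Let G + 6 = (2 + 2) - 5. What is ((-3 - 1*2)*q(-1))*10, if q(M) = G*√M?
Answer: 350*I ≈ 350.0*I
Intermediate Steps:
G = -7 (G = -6 + ((2 + 2) - 5) = -6 + (4 - 5) = -6 - 1 = -7)
q(M) = -7*√M
((-3 - 1*2)*q(-1))*10 = ((-3 - 1*2)*(-7*I))*10 = ((-3 - 2)*(-7*I))*10 = -(-35)*I*10 = (35*I)*10 = 350*I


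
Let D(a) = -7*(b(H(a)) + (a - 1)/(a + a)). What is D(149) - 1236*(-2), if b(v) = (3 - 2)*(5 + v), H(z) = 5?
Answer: 357380/149 ≈ 2398.5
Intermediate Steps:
b(v) = 5 + v (b(v) = 1*(5 + v) = 5 + v)
D(a) = -70 - 7*(-1 + a)/(2*a) (D(a) = -7*((5 + 5) + (a - 1)/(a + a)) = -7*(10 + (-1 + a)/((2*a))) = -7*(10 + (-1 + a)*(1/(2*a))) = -7*(10 + (-1 + a)/(2*a)) = -70 - 7*(-1 + a)/(2*a))
D(149) - 1236*(-2) = (7/2)*(1 - 21*149)/149 - 1236*(-2) = (7/2)*(1/149)*(1 - 3129) + 2472 = (7/2)*(1/149)*(-3128) + 2472 = -10948/149 + 2472 = 357380/149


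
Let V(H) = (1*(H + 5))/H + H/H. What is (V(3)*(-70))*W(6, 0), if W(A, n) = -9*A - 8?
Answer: 47740/3 ≈ 15913.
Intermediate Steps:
W(A, n) = -8 - 9*A
V(H) = 1 + (5 + H)/H (V(H) = (1*(5 + H))/H + 1 = (5 + H)/H + 1 = 1 + (5 + H)/H)
(V(3)*(-70))*W(6, 0) = ((2 + 5/3)*(-70))*(-8 - 9*6) = ((2 + 5*(⅓))*(-70))*(-8 - 54) = ((2 + 5/3)*(-70))*(-62) = ((11/3)*(-70))*(-62) = -770/3*(-62) = 47740/3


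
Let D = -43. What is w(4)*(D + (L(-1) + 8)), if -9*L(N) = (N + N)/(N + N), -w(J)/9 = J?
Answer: 1264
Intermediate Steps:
w(J) = -9*J
L(N) = -⅑ (L(N) = -(N + N)/(9*(N + N)) = -2*N/(9*(2*N)) = -2*N*1/(2*N)/9 = -⅑*1 = -⅑)
w(4)*(D + (L(-1) + 8)) = (-9*4)*(-43 + (-⅑ + 8)) = -36*(-43 + 71/9) = -36*(-316/9) = 1264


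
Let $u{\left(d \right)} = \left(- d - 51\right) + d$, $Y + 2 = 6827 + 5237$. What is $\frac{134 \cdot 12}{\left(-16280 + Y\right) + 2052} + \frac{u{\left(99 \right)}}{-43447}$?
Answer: $- \frac{11625385}{15684367} \approx -0.74121$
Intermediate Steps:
$Y = 12062$ ($Y = -2 + \left(6827 + 5237\right) = -2 + 12064 = 12062$)
$u{\left(d \right)} = -51$ ($u{\left(d \right)} = \left(-51 - d\right) + d = -51$)
$\frac{134 \cdot 12}{\left(-16280 + Y\right) + 2052} + \frac{u{\left(99 \right)}}{-43447} = \frac{134 \cdot 12}{\left(-16280 + 12062\right) + 2052} - \frac{51}{-43447} = \frac{1608}{-4218 + 2052} - - \frac{51}{43447} = \frac{1608}{-2166} + \frac{51}{43447} = 1608 \left(- \frac{1}{2166}\right) + \frac{51}{43447} = - \frac{268}{361} + \frac{51}{43447} = - \frac{11625385}{15684367}$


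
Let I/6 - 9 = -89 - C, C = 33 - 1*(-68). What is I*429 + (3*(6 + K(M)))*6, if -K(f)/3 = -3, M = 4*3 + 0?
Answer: -465624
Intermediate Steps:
M = 12 (M = 12 + 0 = 12)
K(f) = 9 (K(f) = -3*(-3) = 9)
C = 101 (C = 33 + 68 = 101)
I = -1086 (I = 54 + 6*(-89 - 1*101) = 54 + 6*(-89 - 101) = 54 + 6*(-190) = 54 - 1140 = -1086)
I*429 + (3*(6 + K(M)))*6 = -1086*429 + (3*(6 + 9))*6 = -465894 + (3*15)*6 = -465894 + 45*6 = -465894 + 270 = -465624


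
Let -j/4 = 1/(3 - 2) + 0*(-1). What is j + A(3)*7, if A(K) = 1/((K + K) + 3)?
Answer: -29/9 ≈ -3.2222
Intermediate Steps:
A(K) = 1/(3 + 2*K) (A(K) = 1/(2*K + 3) = 1/(3 + 2*K))
j = -4 (j = -4*(1/(3 - 2) + 0*(-1)) = -4*(1/1 + 0) = -4*(1 + 0) = -4*1 = -4)
j + A(3)*7 = -4 + 7/(3 + 2*3) = -4 + 7/(3 + 6) = -4 + 7/9 = -29/9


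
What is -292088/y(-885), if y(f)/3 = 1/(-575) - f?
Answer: -83975300/763311 ≈ -110.01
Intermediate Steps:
y(f) = -3/575 - 3*f (y(f) = 3*(1/(-575) - f) = 3*(-1/575 - f) = -3/575 - 3*f)
-292088/y(-885) = -292088/(-3/575 - 3*(-885)) = -292088/(-3/575 + 2655) = -292088/1526622/575 = -292088*575/1526622 = -83975300/763311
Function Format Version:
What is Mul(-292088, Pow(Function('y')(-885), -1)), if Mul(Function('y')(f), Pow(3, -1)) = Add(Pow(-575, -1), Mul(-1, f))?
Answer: Rational(-83975300, 763311) ≈ -110.01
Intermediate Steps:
Function('y')(f) = Add(Rational(-3, 575), Mul(-3, f)) (Function('y')(f) = Mul(3, Add(Pow(-575, -1), Mul(-1, f))) = Mul(3, Add(Rational(-1, 575), Mul(-1, f))) = Add(Rational(-3, 575), Mul(-3, f)))
Mul(-292088, Pow(Function('y')(-885), -1)) = Mul(-292088, Pow(Add(Rational(-3, 575), Mul(-3, -885)), -1)) = Mul(-292088, Pow(Add(Rational(-3, 575), 2655), -1)) = Mul(-292088, Pow(Rational(1526622, 575), -1)) = Mul(-292088, Rational(575, 1526622)) = Rational(-83975300, 763311)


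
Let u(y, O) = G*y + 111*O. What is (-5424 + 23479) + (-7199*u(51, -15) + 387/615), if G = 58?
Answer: -1904501531/205 ≈ -9.2903e+6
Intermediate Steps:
u(y, O) = 58*y + 111*O
(-5424 + 23479) + (-7199*u(51, -15) + 387/615) = (-5424 + 23479) + (-7199/(1/(58*51 + 111*(-15))) + 387/615) = 18055 + (-7199/(1/(2958 - 1665)) + 387*(1/615)) = 18055 + (-7199/(1/1293) + 129/205) = 18055 + (-7199/1/1293 + 129/205) = 18055 + (-7199*1293 + 129/205) = 18055 + (-9308307 + 129/205) = 18055 - 1908202806/205 = -1904501531/205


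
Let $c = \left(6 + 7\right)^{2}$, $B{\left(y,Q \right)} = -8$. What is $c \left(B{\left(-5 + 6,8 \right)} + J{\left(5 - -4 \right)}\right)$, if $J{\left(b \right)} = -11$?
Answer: $-3211$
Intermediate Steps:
$c = 169$ ($c = 13^{2} = 169$)
$c \left(B{\left(-5 + 6,8 \right)} + J{\left(5 - -4 \right)}\right) = 169 \left(-8 - 11\right) = 169 \left(-19\right) = -3211$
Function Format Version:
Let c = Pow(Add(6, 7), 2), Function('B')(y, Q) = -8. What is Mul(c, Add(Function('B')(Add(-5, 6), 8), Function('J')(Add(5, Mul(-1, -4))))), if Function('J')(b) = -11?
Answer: -3211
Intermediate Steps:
c = 169 (c = Pow(13, 2) = 169)
Mul(c, Add(Function('B')(Add(-5, 6), 8), Function('J')(Add(5, Mul(-1, -4))))) = Mul(169, Add(-8, -11)) = Mul(169, -19) = -3211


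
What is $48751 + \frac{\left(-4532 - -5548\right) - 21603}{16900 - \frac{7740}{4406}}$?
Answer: $\frac{1814799836169}{37226830} \approx 48750.0$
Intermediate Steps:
$48751 + \frac{\left(-4532 - -5548\right) - 21603}{16900 - \frac{7740}{4406}} = 48751 + \frac{\left(-4532 + 5548\right) - 21603}{16900 - \frac{3870}{2203}} = 48751 + \frac{1016 - 21603}{16900 - \frac{3870}{2203}} = 48751 - \frac{20587}{\frac{37226830}{2203}} = 48751 - \frac{45353161}{37226830} = \frac{1814799836169}{37226830}$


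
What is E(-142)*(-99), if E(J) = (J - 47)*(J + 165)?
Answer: 430353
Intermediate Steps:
E(J) = (-47 + J)*(165 + J)
E(-142)*(-99) = (-7755 + (-142)² + 118*(-142))*(-99) = (-7755 + 20164 - 16756)*(-99) = -4347*(-99) = 430353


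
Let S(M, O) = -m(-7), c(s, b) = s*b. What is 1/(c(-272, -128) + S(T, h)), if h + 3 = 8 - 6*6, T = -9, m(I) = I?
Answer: 1/34823 ≈ 2.8717e-5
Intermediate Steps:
c(s, b) = b*s
h = -31 (h = -3 + (8 - 6*6) = -3 + (8 - 36) = -3 - 28 = -31)
S(M, O) = 7 (S(M, O) = -1*(-7) = 7)
1/(c(-272, -128) + S(T, h)) = 1/(-128*(-272) + 7) = 1/(34816 + 7) = 1/34823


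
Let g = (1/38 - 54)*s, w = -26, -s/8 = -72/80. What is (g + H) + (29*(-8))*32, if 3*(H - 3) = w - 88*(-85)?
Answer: -1517609/285 ≈ -5324.9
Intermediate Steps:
s = 36/5 (s = -(-576)/80 = -8*(-9/10) = 36/5 ≈ 7.2000)
H = 7463/3 (H = 3 + (-26 - 88*(-85))/3 = 3 + (-26 + 7480)/3 = 3 + (⅓)*7454 = 3 + 7454/3 = 7463/3 ≈ 2487.7)
g = -36918/95 (g = (1/38 - 54)*(36/5) = -2051/38*36/5 = -36918/95 ≈ -388.61)
(g + H) + (29*(-8))*32 = (-36918/95 + 7463/3) + (29*(-8))*32 = 598231/285 - 232*32 = 598231/285 - 7424 = -1517609/285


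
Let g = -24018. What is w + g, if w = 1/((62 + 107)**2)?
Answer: -685978097/28561 ≈ -24018.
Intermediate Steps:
w = 1/28561 (w = 1/(169**2) = 1/28561 ≈ 3.5013e-5)
w + g = 1/28561 - 24018 = -685978097/28561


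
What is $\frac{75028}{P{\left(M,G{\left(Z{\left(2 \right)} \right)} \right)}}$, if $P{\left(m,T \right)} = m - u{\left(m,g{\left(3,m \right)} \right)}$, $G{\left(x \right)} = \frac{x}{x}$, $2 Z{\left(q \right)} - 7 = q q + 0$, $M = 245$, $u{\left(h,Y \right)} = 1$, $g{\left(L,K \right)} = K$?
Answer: $\frac{18757}{61} \approx 307.49$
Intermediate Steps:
$Z{\left(q \right)} = \frac{7}{2} + \frac{q^{2}}{2}$ ($Z{\left(q \right)} = \frac{7}{2} + \frac{q q + 0}{2} = \frac{7}{2} + \frac{q^{2} + 0}{2} = \frac{7}{2} + \frac{q^{2}}{2}$)
$G{\left(x \right)} = 1$
$P{\left(m,T \right)} = -1 + m$ ($P{\left(m,T \right)} = m - 1 = -1 + m$)
$\frac{75028}{P{\left(M,G{\left(Z{\left(2 \right)} \right)} \right)}} = \frac{75028}{-1 + 245} = \frac{75028}{244} = 75028 \cdot \frac{1}{244} = \frac{18757}{61}$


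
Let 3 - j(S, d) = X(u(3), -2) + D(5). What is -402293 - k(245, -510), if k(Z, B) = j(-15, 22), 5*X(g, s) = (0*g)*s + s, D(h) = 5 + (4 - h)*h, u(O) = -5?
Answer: -2011482/5 ≈ -4.0230e+5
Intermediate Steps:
D(h) = 5 + h*(4 - h)
X(g, s) = s/5 (X(g, s) = ((0*g)*s + s)/5 = (0*s + s)/5 = (0 + s)/5 = s/5)
j(S, d) = 17/5 (j(S, d) = 3 - ((⅕)*(-2) + (5 - 1*5² + 4*5)) = 3 - (-⅖ + (5 - 1*25 + 20)) = 3 - (-⅖ + (5 - 25 + 20)) = 3 - (-⅖ + 0) = 3 - 1*(-⅖) = 3 + ⅖ = 17/5)
k(Z, B) = 17/5
-402293 - k(245, -510) = -402293 - 1*17/5 = -402293 - 17/5 = -2011482/5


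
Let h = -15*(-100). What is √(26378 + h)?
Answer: √27878 ≈ 166.97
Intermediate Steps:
h = 1500
√(26378 + h) = √(26378 + 1500) = √27878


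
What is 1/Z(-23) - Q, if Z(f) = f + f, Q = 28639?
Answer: -1317395/46 ≈ -28639.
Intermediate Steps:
Z(f) = 2*f
1/Z(-23) - Q = 1/(2*(-23)) - 1*28639 = 1/(-46) - 28639 = -1/46 - 28639 = -1317395/46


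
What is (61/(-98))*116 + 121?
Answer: 2391/49 ≈ 48.796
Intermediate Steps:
(61/(-98))*116 + 121 = (61*(-1/98))*116 + 121 = -61/98*116 + 121 = -3538/49 + 121 = 2391/49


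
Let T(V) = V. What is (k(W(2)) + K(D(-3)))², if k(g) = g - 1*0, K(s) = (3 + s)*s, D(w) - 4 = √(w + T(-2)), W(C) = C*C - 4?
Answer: -76 + 506*I*√5 ≈ -76.0 + 1131.5*I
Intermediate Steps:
W(C) = -4 + C² (W(C) = C² - 4 = -4 + C²)
D(w) = 4 + √(-2 + w) (D(w) = 4 + √(w - 2) = 4 + √(-2 + w))
K(s) = s*(3 + s)
k(g) = g (k(g) = g + 0 = g)
(k(W(2)) + K(D(-3)))² = ((-4 + 2²) + (4 + √(-2 - 3))*(3 + (4 + √(-2 - 3))))² = ((-4 + 4) + (4 + √(-5))*(3 + (4 + √(-5))))² = (0 + (4 + I*√5)*(3 + (4 + I*√5)))² = (0 + (4 + I*√5)*(7 + I*√5))² = ((4 + I*√5)*(7 + I*√5))² = (4 + I*√5)²*(7 + I*√5)²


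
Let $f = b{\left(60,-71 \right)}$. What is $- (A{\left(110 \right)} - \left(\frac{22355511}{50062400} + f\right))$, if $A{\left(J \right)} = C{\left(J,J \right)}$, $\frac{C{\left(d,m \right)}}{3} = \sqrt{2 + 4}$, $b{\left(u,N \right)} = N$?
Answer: $- \frac{3532074889}{50062400} - 3 \sqrt{6} \approx -77.902$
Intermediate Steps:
$f = -71$
$C{\left(d,m \right)} = 3 \sqrt{6}$ ($C{\left(d,m \right)} = 3 \sqrt{2 + 4} = 3 \sqrt{6}$)
$A{\left(J \right)} = 3 \sqrt{6}$
$- (A{\left(110 \right)} - \left(\frac{22355511}{50062400} + f\right)) = - (3 \sqrt{6} + \left(\left(\frac{5653}{-4288} + \frac{10178}{11675}\right) - -71\right)) = - (3 \sqrt{6} + \left(\left(5653 \left(- \frac{1}{4288}\right) + 10178 \cdot \frac{1}{11675}\right) + 71\right)) = - (3 \sqrt{6} + \left(\left(- \frac{5653}{4288} + \frac{10178}{11675}\right) + 71\right)) = - (3 \sqrt{6} + \left(- \frac{22355511}{50062400} + 71\right)) = - (3 \sqrt{6} + \frac{3532074889}{50062400}) = - (\frac{3532074889}{50062400} + 3 \sqrt{6}) = - \frac{3532074889}{50062400} - 3 \sqrt{6}$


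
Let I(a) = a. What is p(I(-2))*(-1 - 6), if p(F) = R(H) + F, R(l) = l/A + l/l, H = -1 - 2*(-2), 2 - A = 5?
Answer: 14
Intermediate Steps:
A = -3 (A = 2 - 1*5 = 2 - 5 = -3)
H = 3 (H = -1 + 4 = 3)
R(l) = 1 - l/3 (R(l) = l/(-3) + l/l = l*(-⅓) + 1 = -l/3 + 1 = 1 - l/3)
p(F) = F (p(F) = (1 - ⅓*3) + F = (1 - 1) + F = 0 + F = F)
p(I(-2))*(-1 - 6) = -2*(-1 - 6) = -2*(-7) = 14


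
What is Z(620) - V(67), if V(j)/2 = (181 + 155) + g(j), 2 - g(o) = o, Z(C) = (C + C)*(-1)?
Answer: -1782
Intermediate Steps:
Z(C) = -2*C (Z(C) = (2*C)*(-1) = -2*C)
g(o) = 2 - o
V(j) = 676 - 2*j (V(j) = 2*((181 + 155) + (2 - j)) = 2*(336 + (2 - j)) = 2*(338 - j) = 676 - 2*j)
Z(620) - V(67) = -2*620 - (676 - 2*67) = -1240 - (676 - 134) = -1240 - 1*542 = -1240 - 542 = -1782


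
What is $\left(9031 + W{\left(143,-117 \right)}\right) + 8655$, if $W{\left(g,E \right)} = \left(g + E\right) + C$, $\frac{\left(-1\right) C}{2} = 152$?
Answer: $17408$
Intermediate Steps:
$C = -304$ ($C = \left(-2\right) 152 = -304$)
$W{\left(g,E \right)} = -304 + E + g$ ($W{\left(g,E \right)} = \left(g + E\right) - 304 = \left(E + g\right) - 304 = -304 + E + g$)
$\left(9031 + W{\left(143,-117 \right)}\right) + 8655 = \left(9031 - 278\right) + 8655 = 8753 + 8655 = 17408$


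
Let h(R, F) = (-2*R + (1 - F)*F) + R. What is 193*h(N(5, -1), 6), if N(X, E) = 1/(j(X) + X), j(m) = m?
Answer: -58093/10 ≈ -5809.3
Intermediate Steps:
N(X, E) = 1/(2*X) (N(X, E) = 1/(X + X) = 1/(2*X))
h(R, F) = -R + F*(1 - F) (h(R, F) = (-2*R + F*(1 - F)) + R = -R + F*(1 - F))
193*h(N(5, -1), 6) = 193*(6 - 1/(2*5) - 1*6²) = 193*(6 - 1/(2*5) - 1*36) = 193*(6 - 1*⅒ - 36) = 193*(6 - ⅒ - 36) = 193*(-301/10) = -58093/10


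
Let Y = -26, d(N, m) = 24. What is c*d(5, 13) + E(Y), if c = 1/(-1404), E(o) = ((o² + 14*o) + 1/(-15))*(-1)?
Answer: -182491/585 ≈ -311.95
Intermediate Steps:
E(o) = 1/15 - o² - 14*o (E(o) = ((o² + 14*o) - 1/15)*(-1) = (-1/15 + o² + 14*o)*(-1) = 1/15 - o² - 14*o)
c = -1/1404 ≈ -0.00071225
c*d(5, 13) + E(Y) = -1/1404*24 + (1/15 - 1*(-26)² - 14*(-26)) = -2/117 + (1/15 - 1*676 + 364) = -2/117 + (1/15 - 676 + 364) = -2/117 - 4679/15 = -182491/585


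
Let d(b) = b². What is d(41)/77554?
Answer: 1681/77554 ≈ 0.021675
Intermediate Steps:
d(41)/77554 = 41²/77554 = 1681*(1/77554) = 1681/77554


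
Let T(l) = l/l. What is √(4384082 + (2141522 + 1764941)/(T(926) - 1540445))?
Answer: √2600819759397384895/770222 ≈ 2093.8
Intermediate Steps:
T(l) = 1
√(4384082 + (2141522 + 1764941)/(T(926) - 1540445)) = √(4384082 + (2141522 + 1764941)/(1 - 1540445)) = √(4384082 + 3906463/(-1540444)) = √(4384082 + 3906463*(-1/1540444)) = √(4384082 - 3906463/1540444) = √(6753428905945/1540444) = √2600819759397384895/770222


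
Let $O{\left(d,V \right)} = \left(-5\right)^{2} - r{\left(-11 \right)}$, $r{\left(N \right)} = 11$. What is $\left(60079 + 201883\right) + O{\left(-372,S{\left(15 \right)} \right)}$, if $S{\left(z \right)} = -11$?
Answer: $261976$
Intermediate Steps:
$O{\left(d,V \right)} = 14$ ($O{\left(d,V \right)} = \left(-5\right)^{2} - 11 = 25 - 11 = 14$)
$\left(60079 + 201883\right) + O{\left(-372,S{\left(15 \right)} \right)} = \left(60079 + 201883\right) + 14 = 261962 + 14 = 261976$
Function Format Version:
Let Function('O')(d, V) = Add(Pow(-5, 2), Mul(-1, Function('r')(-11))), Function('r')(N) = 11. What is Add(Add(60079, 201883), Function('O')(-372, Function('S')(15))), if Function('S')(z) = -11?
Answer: 261976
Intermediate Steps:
Function('O')(d, V) = 14 (Function('O')(d, V) = Add(Pow(-5, 2), Mul(-1, 11)) = Add(25, -11) = 14)
Add(Add(60079, 201883), Function('O')(-372, Function('S')(15))) = Add(Add(60079, 201883), 14) = Add(261962, 14) = 261976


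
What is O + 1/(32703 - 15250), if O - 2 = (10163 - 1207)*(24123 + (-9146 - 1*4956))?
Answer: 1566373205335/17453 ≈ 8.9748e+7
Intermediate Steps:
O = 89748078 (O = 2 + (10163 - 1207)*(24123 + (-9146 - 1*4956)) = 2 + 8956*(24123 + (-9146 - 4956)) = 2 + 8956*(24123 - 14102) = 2 + 8956*10021 = 2 + 89748076 = 89748078)
O + 1/(32703 - 15250) = 89748078 + 1/(32703 - 15250) = 89748078 + 1/17453 = 1566373205335/17453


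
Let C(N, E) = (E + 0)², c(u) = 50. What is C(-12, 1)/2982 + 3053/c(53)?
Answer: 2276024/37275 ≈ 61.060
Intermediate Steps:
C(N, E) = E²
C(-12, 1)/2982 + 3053/c(53) = 1²/2982 + 3053/50 = 1*(1/2982) + 3053*(1/50) = 1/2982 + 3053/50 = 2276024/37275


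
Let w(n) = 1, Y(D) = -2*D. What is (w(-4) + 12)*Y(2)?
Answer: -52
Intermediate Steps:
(w(-4) + 12)*Y(2) = (1 + 12)*(-2*2) = 13*(-4) = -52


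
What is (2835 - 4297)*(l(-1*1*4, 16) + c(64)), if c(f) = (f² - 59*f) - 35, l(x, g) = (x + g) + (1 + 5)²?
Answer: -486846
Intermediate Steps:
l(x, g) = 36 + g + x (l(x, g) = (g + x) + 6² = (g + x) + 36 = 36 + g + x)
c(f) = -35 + f² - 59*f
(2835 - 4297)*(l(-1*1*4, 16) + c(64)) = (2835 - 4297)*((36 + 16 - 1*1*4) + (-35 + 64² - 59*64)) = -1462*((36 + 16 - 1*4) + (-35 + 4096 - 3776)) = -1462*((36 + 16 - 4) + 285) = -1462*(48 + 285) = -1462*333 = -486846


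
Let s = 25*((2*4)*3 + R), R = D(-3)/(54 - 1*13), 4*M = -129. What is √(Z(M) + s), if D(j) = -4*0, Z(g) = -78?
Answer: 3*√58 ≈ 22.847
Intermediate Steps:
M = -129/4 (M = (¼)*(-129) = -129/4 ≈ -32.250)
D(j) = 0
R = 0 (R = 0/(54 - 1*13) = 0/(54 - 13) = 0/41 = 0*(1/41) = 0)
s = 600 (s = 25*((2*4)*3 + 0) = 25*(8*3 + 0) = 25*(24 + 0) = 25*24 = 600)
√(Z(M) + s) = √(-78 + 600) = √522 = 3*√58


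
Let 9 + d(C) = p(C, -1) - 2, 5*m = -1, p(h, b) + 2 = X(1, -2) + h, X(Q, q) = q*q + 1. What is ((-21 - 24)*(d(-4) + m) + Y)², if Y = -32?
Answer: 267289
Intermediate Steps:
X(Q, q) = 1 + q² (X(Q, q) = q² + 1 = 1 + q²)
p(h, b) = 3 + h (p(h, b) = -2 + ((1 + (-2)²) + h) = -2 + ((1 + 4) + h) = -2 + (5 + h) = 3 + h)
m = -⅕ (m = (⅕)*(-1) = -⅕ ≈ -0.20000)
d(C) = -8 + C (d(C) = -9 + ((3 + C) - 2) = -9 + (1 + C) = -8 + C)
((-21 - 24)*(d(-4) + m) + Y)² = ((-21 - 24)*((-8 - 4) - ⅕) - 32)² = (-45*(-12 - ⅕) - 32)² = (-45*(-61/5) - 32)² = (549 - 32)² = 517² = 267289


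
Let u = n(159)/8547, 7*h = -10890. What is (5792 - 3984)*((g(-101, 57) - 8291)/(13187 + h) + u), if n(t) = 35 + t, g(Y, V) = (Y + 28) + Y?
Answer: -887108215792/695888193 ≈ -1274.8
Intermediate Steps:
h = -10890/7 (h = (⅐)*(-10890) = -10890/7 ≈ -1555.7)
g(Y, V) = 28 + 2*Y (g(Y, V) = (28 + Y) + Y = 28 + 2*Y)
u = 194/8547 (u = (35 + 159)/8547 = 194*(1/8547) = 194/8547 ≈ 0.022698)
(5792 - 3984)*((g(-101, 57) - 8291)/(13187 + h) + u) = (5792 - 3984)*(((28 + 2*(-101)) - 8291)/(13187 - 10890/7) + 194/8547) = 1808*(((28 - 202) - 8291)/(81419/7) + 194/8547) = 1808*((-174 - 8291)*(7/81419) + 194/8547) = 1808*(-8465*7/81419 + 194/8547) = 1808*(-59255/81419 + 194/8547) = 1808*(-490657199/695888193) = -887108215792/695888193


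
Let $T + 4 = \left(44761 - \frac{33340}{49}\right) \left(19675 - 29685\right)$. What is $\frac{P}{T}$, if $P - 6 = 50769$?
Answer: $- \frac{355425}{3088727098} \approx -0.00011507$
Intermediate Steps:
$P = 50775$ ($P = 6 + 50769 = 50775$)
$T = - \frac{3088727098}{7}$ ($T = -4 + \left(44761 - \frac{33340}{49}\right) \left(19675 - 29685\right) = -4 + \left(44761 - \frac{33340}{49}\right) \left(-10010\right) = -4 + \frac{2159949}{49} \left(-10010\right) = -4 - \frac{3088727070}{7} = - \frac{3088727098}{7} \approx -4.4125 \cdot 10^{8}$)
$\frac{P}{T} = \frac{50775}{- \frac{3088727098}{7}} = 50775 \left(- \frac{7}{3088727098}\right) = - \frac{355425}{3088727098}$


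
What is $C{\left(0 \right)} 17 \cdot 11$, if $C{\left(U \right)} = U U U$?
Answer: $0$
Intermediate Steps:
$C{\left(U \right)} = U^{3}$ ($C{\left(U \right)} = U^{2} U = U^{3}$)
$C{\left(0 \right)} 17 \cdot 11 = 0^{3} \cdot 17 \cdot 11 = 0 \cdot 17 \cdot 11 = 0 \cdot 11 = 0$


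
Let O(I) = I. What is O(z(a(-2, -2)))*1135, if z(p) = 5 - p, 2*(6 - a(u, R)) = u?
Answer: -2270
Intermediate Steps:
a(u, R) = 6 - u/2
O(z(a(-2, -2)))*1135 = (5 - (6 - 1/2*(-2)))*1135 = (5 - (6 + 1))*1135 = (5 - 1*7)*1135 = (5 - 7)*1135 = -2*1135 = -2270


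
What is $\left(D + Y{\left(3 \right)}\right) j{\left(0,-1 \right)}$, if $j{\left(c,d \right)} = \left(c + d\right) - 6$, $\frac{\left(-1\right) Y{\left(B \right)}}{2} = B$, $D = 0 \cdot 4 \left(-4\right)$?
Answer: $42$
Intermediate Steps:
$D = 0$ ($D = 0 \left(-4\right) = 0$)
$Y{\left(B \right)} = - 2 B$
$j{\left(c,d \right)} = -6 + c + d$ ($j{\left(c,d \right)} = \left(c + d\right) - 6 = -6 + c + d$)
$\left(D + Y{\left(3 \right)}\right) j{\left(0,-1 \right)} = \left(0 - 6\right) \left(-6 + 0 - 1\right) = \left(0 - 6\right) \left(-7\right) = \left(-6\right) \left(-7\right) = 42$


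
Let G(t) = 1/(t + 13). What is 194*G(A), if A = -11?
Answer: 97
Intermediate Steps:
G(t) = 1/(13 + t)
194*G(A) = 194/(13 - 11) = 194/2 = 194*(½) = 97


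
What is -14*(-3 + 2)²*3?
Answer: -42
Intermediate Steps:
-14*(-3 + 2)²*3 = -14*(-1)²*3 = -14*1*3 = -14*3 = -42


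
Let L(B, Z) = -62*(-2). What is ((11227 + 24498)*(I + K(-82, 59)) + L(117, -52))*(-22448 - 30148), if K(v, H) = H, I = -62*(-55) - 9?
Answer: -6501319187904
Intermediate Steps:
I = 3401 (I = 3410 - 9 = 3401)
L(B, Z) = 124
((11227 + 24498)*(I + K(-82, 59)) + L(117, -52))*(-22448 - 30148) = ((11227 + 24498)*(3401 + 59) + 124)*(-22448 - 30148) = (35725*3460 + 124)*(-52596) = (123608500 + 124)*(-52596) = 123608624*(-52596) = -6501319187904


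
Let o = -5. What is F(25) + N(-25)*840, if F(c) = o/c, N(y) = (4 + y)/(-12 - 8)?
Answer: 4409/5 ≈ 881.80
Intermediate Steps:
N(y) = -⅕ - y/20 (N(y) = (4 + y)/(-20) = (4 + y)*(-1/20) = -⅕ - y/20)
F(c) = -5/c
F(25) + N(-25)*840 = -5/25 + (-⅕ - 1/20*(-25))*840 = -5*1/25 + (-⅕ + 5/4)*840 = -⅕ + (21/20)*840 = -⅕ + 882 = 4409/5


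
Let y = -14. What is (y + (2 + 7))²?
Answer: 25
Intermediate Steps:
(y + (2 + 7))² = (-14 + (2 + 7))² = (-14 + 9)² = (-5)² = 25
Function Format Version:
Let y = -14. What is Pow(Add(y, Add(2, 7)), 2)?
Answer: 25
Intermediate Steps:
Pow(Add(y, Add(2, 7)), 2) = Pow(Add(-14, Add(2, 7)), 2) = Pow(Add(-14, 9), 2) = Pow(-5, 2) = 25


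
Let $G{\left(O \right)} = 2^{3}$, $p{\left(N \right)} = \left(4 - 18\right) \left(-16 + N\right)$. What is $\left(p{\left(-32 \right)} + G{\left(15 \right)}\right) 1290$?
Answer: $877200$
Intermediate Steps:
$p{\left(N \right)} = 224 - 14 N$ ($p{\left(N \right)} = - 14 \left(-16 + N\right) = 224 - 14 N$)
$G{\left(O \right)} = 8$
$\left(p{\left(-32 \right)} + G{\left(15 \right)}\right) 1290 = \left(\left(224 - -448\right) + 8\right) 1290 = \left(\left(224 + 448\right) + 8\right) 1290 = \left(672 + 8\right) 1290 = 680 \cdot 1290 = 877200$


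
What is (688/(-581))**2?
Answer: 473344/337561 ≈ 1.4022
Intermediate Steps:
(688/(-581))**2 = (688*(-1/581))**2 = (-688/581)**2 = 473344/337561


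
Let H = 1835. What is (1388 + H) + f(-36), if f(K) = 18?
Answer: 3241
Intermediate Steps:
(1388 + H) + f(-36) = (1388 + 1835) + 18 = 3223 + 18 = 3241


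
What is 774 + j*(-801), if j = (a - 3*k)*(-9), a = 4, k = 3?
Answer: -35271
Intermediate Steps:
j = 45 (j = (4 - 3*3)*(-9) = (4 - 9)*(-9) = -5*(-9) = 45)
774 + j*(-801) = 774 + 45*(-801) = 774 - 36045 = -35271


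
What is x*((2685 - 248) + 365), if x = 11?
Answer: 30822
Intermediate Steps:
x*((2685 - 248) + 365) = 11*((2685 - 248) + 365) = 11*(2437 + 365) = 11*2802 = 30822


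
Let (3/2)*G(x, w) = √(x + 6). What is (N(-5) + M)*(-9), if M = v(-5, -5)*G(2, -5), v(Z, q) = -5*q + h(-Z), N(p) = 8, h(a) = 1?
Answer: -72 - 312*√2 ≈ -513.23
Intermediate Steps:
v(Z, q) = 1 - 5*q (v(Z, q) = -5*q + 1 = 1 - 5*q)
G(x, w) = 2*√(6 + x)/3 (G(x, w) = 2*√(x + 6)/3 = 2*√(6 + x)/3)
M = 104*√2/3 (M = (1 - 5*(-5))*(2*√(6 + 2)/3) = (1 + 25)*(2*√8/3) = 26*(2*(2*√2)/3) = 26*(4*√2/3) = 104*√2/3 ≈ 49.026)
(N(-5) + M)*(-9) = (8 + 104*√2/3)*(-9) = -72 - 312*√2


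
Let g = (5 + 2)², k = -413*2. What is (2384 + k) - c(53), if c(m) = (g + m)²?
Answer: -8846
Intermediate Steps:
k = -826
g = 49 (g = 7² = 49)
c(m) = (49 + m)²
(2384 + k) - c(53) = (2384 - 826) - (49 + 53)² = 1558 - 1*102² = 1558 - 1*10404 = 1558 - 10404 = -8846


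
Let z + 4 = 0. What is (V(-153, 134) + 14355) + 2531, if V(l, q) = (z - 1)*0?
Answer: 16886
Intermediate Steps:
z = -4 (z = -4 + 0 = -4)
V(l, q) = 0 (V(l, q) = (-4 - 1)*0 = -5*0 = 0)
(V(-153, 134) + 14355) + 2531 = (0 + 14355) + 2531 = 14355 + 2531 = 16886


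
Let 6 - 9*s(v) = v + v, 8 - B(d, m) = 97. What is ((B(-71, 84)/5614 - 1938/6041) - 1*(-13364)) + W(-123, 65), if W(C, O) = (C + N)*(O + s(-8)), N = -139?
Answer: -187792616303/43603938 ≈ -4306.8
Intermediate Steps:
B(d, m) = -89 (B(d, m) = 8 - 1*97 = 8 - 97 = -89)
s(v) = ⅔ - 2*v/9 (s(v) = ⅔ - (v + v)/9 = ⅔ - 2*v/9)
W(C, O) = (-139 + C)*(22/9 + O) (W(C, O) = (C - 139)*(O + (⅔ - 2/9*(-8))) = (-139 + C)*(O + (⅔ + 16/9)) = (-139 + C)*(O + 22/9) = (-139 + C)*(22/9 + O))
((B(-71, 84)/5614 - 1938/6041) - 1*(-13364)) + W(-123, 65) = ((-89/5614 - 1938/6041) - 1*(-13364)) + (-3058/9 - 139*65 + (22/9)*(-123) - 123*65) = ((-89*1/5614 - 1938*1/6041) + 13364) + (-3058/9 - 9035 - 902/3 - 7995) = ((-89/5614 - 1938/6041) + 13364) - 159034/9 = (-1631083/4844882 + 13364) - 159034/9 = 64745371965/4844882 - 159034/9 = -187792616303/43603938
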